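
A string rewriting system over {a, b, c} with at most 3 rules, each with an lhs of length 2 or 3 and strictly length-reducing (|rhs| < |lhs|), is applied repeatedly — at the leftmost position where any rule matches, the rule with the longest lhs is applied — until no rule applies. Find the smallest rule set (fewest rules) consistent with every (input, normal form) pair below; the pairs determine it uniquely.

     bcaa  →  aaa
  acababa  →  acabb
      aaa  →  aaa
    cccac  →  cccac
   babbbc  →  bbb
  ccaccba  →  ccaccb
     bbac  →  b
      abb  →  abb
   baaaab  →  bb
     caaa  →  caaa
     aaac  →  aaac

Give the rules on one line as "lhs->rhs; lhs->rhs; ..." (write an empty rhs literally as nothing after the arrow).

  | bcaa => aaa
  | acababa => acabba => acabb
  | aaa
  | cccac

ba->b; bc->a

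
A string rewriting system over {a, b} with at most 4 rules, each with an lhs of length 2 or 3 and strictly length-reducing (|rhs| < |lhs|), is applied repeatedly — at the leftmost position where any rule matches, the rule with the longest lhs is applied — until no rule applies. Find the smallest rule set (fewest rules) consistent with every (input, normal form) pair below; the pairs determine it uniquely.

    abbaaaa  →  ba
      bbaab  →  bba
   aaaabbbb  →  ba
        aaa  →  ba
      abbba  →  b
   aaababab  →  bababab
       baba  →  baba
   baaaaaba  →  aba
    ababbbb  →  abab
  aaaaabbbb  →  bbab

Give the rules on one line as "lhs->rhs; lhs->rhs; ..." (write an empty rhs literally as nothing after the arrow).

aa->b; aab->a; bbb->

  | abbaaaa => abbbaa => aaa => ba
  | bbaab => bba
  | aaaabbbb => baabbbb => babbb => ba
  | aaa => ba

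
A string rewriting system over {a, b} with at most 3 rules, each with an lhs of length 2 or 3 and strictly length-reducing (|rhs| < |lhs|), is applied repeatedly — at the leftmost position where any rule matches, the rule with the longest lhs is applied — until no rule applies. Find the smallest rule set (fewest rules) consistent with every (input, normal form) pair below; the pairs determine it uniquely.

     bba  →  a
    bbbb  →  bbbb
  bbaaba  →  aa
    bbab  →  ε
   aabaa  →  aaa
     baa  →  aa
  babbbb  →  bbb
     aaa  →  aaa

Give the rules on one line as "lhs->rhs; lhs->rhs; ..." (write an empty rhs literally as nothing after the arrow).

ab->; ba->a

  | bba => ba => a
  | bbbb
  | bbaaba => baaba => aaba => aa
  | bbab => bab => ab => ε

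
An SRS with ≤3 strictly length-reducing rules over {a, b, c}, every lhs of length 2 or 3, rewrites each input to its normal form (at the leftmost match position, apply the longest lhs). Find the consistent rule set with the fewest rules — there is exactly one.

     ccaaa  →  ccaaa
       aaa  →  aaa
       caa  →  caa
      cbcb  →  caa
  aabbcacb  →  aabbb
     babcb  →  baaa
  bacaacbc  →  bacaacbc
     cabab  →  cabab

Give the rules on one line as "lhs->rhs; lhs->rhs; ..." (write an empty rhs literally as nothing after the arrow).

  | ccaaa
  | aaa
  | caa
  | cbcb => caa

bcb->aa; cac->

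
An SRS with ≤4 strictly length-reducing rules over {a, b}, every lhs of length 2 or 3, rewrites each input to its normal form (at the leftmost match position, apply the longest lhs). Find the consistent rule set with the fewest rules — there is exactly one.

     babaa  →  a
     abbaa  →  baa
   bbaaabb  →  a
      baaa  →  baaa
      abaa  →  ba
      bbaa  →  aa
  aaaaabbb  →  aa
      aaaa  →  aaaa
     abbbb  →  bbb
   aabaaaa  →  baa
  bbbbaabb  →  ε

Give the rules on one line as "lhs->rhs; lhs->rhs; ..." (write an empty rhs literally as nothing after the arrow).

  | babaa => bba => a
  | abbaa => baa
  | bbaaabb => aaabb => aab => a
  | baaa

ab->; aba->b; bba->a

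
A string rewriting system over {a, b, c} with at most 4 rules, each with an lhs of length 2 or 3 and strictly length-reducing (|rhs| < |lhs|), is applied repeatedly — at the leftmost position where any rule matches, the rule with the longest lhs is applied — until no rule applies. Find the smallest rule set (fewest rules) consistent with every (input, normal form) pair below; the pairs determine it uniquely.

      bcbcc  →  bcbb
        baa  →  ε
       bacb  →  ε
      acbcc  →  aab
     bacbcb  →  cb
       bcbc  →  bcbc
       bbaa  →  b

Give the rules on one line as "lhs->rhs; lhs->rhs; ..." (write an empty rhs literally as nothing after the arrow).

acb->aa; baa->; cc->b

  | bcbcc => bcbb
  | baa => ε
  | bacb => baa => ε
  | acbcc => aacc => aab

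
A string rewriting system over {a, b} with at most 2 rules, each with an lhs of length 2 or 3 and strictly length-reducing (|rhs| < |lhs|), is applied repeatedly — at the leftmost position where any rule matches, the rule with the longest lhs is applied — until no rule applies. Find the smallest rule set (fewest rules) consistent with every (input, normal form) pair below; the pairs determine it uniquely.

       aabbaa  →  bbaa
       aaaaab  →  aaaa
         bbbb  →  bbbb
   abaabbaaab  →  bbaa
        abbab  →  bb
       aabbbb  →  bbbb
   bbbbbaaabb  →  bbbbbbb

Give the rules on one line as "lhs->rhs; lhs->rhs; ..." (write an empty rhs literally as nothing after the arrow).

  | aabbaa => abbaa => bbaa
  | aaaaab => aaaa
  | bbbb
  | abaabbaaab => aabbaaab => abbaaab => bbaaab => bbaa

ab->; abb->bb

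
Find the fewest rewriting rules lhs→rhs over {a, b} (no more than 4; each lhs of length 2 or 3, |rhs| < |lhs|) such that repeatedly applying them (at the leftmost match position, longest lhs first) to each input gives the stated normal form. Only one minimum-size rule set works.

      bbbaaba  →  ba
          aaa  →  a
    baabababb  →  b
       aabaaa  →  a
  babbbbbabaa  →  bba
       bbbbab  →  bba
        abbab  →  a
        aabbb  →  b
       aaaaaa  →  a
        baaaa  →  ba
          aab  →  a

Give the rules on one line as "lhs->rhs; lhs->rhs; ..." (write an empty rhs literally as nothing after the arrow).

aa->a; ab->a; abb->; bbb->b

  | bbbaaba => baaba => baba => baa => ba
  | aaa => aa => a
  | baabababb => babababb => baababb => bababb => baabb => babb => b
  | aabaaa => abaaa => aaaa => aaa => aa => a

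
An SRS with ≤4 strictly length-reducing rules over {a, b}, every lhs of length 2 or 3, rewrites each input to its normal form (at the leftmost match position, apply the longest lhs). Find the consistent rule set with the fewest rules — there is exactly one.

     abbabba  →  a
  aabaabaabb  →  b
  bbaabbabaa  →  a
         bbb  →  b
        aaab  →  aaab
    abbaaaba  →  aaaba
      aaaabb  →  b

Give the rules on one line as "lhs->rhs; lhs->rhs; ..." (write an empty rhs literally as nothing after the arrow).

  | abbabba => bbabba => abba => bba => a
  | aabaabaabb => aabaabb => aabb => abb => bb => b
  | bbaabbabaa => aabbabaa => abbabaa => bbabaa => abaa => a
  | bbb => bb => b

abb->bb; baa->; bb->b; bba->a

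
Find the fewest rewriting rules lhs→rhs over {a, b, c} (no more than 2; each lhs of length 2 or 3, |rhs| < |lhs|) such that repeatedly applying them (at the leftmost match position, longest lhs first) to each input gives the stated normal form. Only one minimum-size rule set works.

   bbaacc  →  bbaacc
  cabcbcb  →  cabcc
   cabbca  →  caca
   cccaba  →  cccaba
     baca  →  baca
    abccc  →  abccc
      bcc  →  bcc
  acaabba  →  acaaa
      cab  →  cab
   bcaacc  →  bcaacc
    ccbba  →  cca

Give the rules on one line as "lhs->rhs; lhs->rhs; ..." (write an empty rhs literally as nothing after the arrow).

  | bbaacc
  | cabcbcb => cabccb => cabcc
  | cabbca => caca
  | cccaba

abb->a; cb->c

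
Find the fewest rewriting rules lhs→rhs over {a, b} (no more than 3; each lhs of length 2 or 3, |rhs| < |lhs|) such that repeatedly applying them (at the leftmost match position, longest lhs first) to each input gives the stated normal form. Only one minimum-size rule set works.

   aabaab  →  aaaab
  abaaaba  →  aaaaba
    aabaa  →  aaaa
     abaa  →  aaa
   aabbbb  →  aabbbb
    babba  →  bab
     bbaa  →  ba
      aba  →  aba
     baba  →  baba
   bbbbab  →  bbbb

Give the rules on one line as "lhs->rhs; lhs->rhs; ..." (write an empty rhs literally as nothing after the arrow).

baa->aa; bba->b

  | aabaab => aaaab
  | abaaaba => aaaaba
  | aabaa => aaaa
  | abaa => aaa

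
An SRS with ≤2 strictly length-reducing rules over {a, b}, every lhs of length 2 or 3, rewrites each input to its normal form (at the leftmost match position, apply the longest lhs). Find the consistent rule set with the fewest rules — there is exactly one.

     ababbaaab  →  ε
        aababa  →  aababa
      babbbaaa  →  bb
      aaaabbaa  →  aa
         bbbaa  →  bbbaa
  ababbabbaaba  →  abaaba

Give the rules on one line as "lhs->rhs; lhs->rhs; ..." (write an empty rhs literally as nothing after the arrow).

aaa->; abb->

  | ababbaaab => abaaab => abb => ε
  | aababa
  | babbbaaa => bbaaa => bb
  | aaaabbaa => abbaa => aa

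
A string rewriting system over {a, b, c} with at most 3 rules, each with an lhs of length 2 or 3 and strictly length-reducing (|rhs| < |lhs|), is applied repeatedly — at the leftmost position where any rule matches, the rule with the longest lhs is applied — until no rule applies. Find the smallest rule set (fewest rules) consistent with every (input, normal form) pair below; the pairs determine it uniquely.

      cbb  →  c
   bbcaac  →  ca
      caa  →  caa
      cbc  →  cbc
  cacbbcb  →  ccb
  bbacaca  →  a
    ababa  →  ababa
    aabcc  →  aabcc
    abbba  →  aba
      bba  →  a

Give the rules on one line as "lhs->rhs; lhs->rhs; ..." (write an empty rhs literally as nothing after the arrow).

ac->; bb->

  | cbb => c
  | bbcaac => caac => ca
  | caa
  | cbc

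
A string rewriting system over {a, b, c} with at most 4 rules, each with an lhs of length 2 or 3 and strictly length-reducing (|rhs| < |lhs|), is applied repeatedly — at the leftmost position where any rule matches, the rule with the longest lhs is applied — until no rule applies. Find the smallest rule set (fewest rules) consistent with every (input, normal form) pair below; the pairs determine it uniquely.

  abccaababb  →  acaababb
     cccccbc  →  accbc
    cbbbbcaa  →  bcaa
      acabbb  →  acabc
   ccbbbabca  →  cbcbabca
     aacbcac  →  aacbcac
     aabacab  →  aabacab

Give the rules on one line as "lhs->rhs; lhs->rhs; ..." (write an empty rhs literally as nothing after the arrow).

bbb->bc; bcc->c; cbb->bc; ccc->a

  | abccaababb => acaababb
  | cccccbc => accbc
  | cbbbbcaa => bcbbcaa => bbccaa => bcaa
  | acabbb => acabc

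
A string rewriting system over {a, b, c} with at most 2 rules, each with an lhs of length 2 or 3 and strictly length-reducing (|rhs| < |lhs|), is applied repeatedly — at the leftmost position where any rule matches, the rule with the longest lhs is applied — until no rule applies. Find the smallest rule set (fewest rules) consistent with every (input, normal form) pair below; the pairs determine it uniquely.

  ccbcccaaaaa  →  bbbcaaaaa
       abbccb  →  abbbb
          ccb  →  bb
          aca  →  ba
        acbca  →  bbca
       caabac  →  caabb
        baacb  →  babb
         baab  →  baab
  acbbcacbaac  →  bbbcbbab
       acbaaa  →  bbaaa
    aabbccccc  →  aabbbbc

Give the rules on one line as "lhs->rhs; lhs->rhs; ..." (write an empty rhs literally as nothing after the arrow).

  | ccbcccaaaaa => bbcccaaaaa => bbbcaaaaa
  | abbccb => abbbb
  | ccb => bb
  | aca => ba

ac->b; cc->b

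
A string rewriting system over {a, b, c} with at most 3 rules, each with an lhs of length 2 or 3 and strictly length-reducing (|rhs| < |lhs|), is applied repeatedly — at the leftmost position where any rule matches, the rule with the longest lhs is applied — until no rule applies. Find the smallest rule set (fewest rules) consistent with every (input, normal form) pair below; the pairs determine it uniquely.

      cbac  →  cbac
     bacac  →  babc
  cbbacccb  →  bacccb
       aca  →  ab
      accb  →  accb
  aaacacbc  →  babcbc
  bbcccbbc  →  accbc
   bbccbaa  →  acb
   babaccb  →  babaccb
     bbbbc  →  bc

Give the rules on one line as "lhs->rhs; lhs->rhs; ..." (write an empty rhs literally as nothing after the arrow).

  | cbac
  | bacac => babc
  | cbbacccb => caacccb => bacccb
  | aca => ab

aa->b; bb->a; ca->b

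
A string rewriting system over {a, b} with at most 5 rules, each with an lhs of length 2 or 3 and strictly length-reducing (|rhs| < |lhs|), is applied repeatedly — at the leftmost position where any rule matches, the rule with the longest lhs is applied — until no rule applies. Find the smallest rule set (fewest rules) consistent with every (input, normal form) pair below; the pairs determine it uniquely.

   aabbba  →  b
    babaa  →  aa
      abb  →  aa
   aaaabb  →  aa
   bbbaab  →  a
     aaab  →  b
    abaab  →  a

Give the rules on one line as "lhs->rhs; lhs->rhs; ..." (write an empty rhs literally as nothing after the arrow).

  | aabbba => aaaba => ba => b
  | babaa => aa
  | abb => aa
  | aaaabb => abb => aa

aaa->; ba->b; bab->; bb->a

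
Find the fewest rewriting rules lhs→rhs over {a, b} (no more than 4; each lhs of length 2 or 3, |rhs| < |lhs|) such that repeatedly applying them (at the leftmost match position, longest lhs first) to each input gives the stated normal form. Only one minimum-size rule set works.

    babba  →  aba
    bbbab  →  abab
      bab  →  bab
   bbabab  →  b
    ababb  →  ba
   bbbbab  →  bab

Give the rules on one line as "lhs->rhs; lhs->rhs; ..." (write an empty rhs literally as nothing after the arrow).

  | babba => baaa => aba
  | bbbab => abab
  | bab
  | bbabab => aabab => baab => abb => aa => b

aa->b; aab->ba; baa->ab; bb->a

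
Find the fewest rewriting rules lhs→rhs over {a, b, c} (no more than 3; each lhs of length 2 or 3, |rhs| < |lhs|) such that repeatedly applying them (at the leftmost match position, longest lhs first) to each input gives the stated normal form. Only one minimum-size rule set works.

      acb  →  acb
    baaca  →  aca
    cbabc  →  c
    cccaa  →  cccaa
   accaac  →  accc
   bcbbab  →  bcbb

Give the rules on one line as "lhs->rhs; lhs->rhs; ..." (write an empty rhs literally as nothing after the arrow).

aac->c; ba->; cbc->c

  | acb
  | baaca => aca
  | cbabc => cbc => c
  | cccaa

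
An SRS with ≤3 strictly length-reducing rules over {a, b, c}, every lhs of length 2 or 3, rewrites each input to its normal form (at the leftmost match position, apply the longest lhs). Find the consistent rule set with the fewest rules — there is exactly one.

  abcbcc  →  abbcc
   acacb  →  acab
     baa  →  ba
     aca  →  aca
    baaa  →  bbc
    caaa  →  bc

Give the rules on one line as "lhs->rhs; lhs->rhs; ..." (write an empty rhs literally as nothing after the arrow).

  | abcbcc => abbcc
  | acacb => acab
  | baa => ba
  | aca

aa->a; aaa->bc; cb->b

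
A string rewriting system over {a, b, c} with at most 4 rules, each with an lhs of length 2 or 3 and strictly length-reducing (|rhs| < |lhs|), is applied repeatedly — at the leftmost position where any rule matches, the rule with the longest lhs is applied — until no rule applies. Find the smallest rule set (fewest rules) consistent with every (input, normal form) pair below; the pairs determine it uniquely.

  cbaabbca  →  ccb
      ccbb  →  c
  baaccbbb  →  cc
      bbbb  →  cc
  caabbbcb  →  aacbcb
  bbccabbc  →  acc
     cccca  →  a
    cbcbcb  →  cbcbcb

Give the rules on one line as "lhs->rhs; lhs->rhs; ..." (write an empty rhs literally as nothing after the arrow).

ba->b; bb->c; ca->a; ccc->bb

  | cbaabbca => cbabbca => cbbbca => ccbca => ccba => ccb
  | ccbb => ccc => bb => c
  | baaccbbb => baccbbb => bccbbb => bcccb => bbbb => cbb => cc
  | bbbb => cbb => cc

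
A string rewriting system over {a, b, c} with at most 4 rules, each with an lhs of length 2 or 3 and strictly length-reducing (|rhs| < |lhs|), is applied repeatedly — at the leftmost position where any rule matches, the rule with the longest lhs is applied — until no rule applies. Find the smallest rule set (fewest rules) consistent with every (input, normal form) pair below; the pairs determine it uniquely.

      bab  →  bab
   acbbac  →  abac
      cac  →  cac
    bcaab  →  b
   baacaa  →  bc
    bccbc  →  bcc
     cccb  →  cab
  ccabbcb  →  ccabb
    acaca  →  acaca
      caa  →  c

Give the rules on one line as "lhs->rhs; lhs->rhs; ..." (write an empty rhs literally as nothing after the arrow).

  | bab
  | acbbac => abac
  | cac
  | bcaab => bcb => b

aa->; cb->; ccc->ca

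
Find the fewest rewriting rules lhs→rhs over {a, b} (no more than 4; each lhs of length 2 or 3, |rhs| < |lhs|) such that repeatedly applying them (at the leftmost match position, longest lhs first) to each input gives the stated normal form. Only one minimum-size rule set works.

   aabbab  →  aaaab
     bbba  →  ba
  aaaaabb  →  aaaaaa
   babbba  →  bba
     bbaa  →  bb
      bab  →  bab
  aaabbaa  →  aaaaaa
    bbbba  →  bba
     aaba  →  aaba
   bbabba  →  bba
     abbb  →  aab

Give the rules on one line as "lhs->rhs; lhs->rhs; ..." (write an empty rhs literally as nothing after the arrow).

  | aabbab => aaaab
  | bbba => ba
  | aaaaabb => aaaaaa
  | babbba => baaba => bba

abb->aa; baa->b; bbb->b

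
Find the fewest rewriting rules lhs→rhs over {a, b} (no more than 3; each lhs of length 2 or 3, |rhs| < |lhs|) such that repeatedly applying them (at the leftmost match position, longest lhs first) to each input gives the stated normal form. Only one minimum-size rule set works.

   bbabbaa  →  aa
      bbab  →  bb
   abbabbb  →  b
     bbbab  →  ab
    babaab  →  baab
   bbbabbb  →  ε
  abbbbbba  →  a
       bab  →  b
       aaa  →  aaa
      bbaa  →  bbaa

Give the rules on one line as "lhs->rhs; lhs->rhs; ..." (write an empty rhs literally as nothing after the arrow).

  | bbabbaa => bbbaa => aa
  | bbab => bb
  | abbabbb => bbabbb => bbbb => b
  | bbbab => ab

abb->bb; bab->b; bbb->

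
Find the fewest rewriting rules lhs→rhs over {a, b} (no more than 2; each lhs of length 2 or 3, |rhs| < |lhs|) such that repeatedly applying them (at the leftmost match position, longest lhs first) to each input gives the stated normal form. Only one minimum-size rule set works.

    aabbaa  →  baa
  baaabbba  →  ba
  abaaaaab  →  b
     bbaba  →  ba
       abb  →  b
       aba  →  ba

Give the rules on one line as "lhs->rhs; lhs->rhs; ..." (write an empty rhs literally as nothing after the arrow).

ab->b; bb->b

  | aabbaa => abbaa => bbaa => baa
  | baaabbba => baabbba => babbba => bbbba => bbba => bba => ba
  | abaaaaab => baaaaab => baaaab => baaab => baab => bab => bb => b
  | bbaba => baba => bba => ba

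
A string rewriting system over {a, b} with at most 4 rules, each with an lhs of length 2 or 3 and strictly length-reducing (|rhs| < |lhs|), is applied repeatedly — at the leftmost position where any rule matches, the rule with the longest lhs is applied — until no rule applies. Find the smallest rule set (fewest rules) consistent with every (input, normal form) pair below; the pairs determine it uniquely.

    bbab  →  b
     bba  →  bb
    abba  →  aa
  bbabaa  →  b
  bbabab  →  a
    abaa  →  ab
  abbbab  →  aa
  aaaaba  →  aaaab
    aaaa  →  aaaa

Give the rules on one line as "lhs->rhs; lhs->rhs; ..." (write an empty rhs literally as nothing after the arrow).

abb->a; ba->b; bab->a

  | bbab => ba => b
  | bba => bb
  | abba => aa
  | bbabaa => baaa => baa => ba => b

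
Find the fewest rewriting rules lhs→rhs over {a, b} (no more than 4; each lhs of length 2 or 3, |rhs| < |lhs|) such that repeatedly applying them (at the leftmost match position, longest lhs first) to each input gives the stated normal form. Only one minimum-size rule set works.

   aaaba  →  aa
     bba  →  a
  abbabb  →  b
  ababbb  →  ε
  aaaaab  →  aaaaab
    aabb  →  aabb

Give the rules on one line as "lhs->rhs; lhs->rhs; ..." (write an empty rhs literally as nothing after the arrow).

  | aaaba => aa
  | bba => ba => a
  | abbabb => abab => b
  | ababbb => bbb => ε

aba->; ba->a; bab->a; bbb->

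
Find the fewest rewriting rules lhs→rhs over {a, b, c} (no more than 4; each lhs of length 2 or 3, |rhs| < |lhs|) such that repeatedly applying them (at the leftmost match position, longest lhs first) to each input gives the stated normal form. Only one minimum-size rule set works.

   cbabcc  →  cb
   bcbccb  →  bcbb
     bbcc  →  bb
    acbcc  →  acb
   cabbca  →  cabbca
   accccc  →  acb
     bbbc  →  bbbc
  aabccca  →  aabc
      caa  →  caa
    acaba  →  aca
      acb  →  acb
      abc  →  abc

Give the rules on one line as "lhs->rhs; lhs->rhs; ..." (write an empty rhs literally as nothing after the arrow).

ba->; cc->; ccc->cb

  | cbabcc => cbcc => cb
  | bcbccb => bcbb
  | bbcc => bb
  | acbcc => acb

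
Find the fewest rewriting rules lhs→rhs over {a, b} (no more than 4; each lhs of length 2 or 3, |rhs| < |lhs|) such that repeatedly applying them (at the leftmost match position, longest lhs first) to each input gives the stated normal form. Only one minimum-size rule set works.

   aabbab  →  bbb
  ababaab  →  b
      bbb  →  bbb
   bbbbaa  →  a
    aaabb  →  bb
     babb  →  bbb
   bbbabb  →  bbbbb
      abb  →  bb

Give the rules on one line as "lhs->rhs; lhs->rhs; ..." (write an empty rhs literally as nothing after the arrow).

  | aabbab => abbab => bbab => bbb
  | ababaab => babaab => bbaab => baab => aab => ab => b
  | bbb
  | bbbbaa => bbbaa => bbaa => baa => aa => a

aa->a; ab->b; baa->aa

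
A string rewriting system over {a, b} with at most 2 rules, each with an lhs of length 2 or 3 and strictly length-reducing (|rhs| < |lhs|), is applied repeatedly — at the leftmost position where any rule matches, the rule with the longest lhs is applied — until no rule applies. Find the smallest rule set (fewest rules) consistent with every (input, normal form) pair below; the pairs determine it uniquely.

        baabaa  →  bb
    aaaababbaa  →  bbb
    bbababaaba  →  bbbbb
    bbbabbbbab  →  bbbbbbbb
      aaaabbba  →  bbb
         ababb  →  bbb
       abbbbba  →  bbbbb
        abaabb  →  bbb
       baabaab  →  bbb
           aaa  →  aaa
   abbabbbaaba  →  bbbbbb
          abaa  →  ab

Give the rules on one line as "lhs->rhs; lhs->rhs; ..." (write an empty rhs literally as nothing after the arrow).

abb->bb; ba->b

  | baabaa => babaa => bbaa => bba => bb
  | aaaababbaa => aaaabbbaa => aaabbbaa => aabbbaa => abbbaa => bbbaa => bbba => bbb
  | bbababaaba => bbbabaaba => bbbbaaba => bbbbaba => bbbbba => bbbbb
  | bbbabbbbab => bbbbbbbab => bbbbbbbb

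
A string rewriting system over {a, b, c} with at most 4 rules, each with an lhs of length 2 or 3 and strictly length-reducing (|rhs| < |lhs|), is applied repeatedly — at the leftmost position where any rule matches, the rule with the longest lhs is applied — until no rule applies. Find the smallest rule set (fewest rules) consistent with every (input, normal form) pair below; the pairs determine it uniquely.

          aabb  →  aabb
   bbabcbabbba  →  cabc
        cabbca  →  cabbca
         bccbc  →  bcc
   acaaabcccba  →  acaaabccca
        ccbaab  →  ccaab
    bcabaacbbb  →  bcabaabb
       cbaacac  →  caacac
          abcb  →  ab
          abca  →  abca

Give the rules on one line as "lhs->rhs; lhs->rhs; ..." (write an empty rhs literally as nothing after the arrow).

  | aabb
  | bbabcbabbba => cbcbabbba => cbabbba => cabbba => cabc
  | cabbca
  | bccbc => bcc

bba->c; cb->; cba->ca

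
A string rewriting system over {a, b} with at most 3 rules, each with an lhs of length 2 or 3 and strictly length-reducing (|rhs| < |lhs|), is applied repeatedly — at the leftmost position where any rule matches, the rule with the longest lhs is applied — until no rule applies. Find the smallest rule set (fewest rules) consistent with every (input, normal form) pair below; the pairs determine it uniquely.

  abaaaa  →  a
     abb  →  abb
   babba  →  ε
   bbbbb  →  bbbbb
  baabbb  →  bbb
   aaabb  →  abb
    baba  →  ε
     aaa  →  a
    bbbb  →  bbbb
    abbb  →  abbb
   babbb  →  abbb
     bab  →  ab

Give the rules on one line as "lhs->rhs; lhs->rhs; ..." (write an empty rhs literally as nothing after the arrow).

aa->; ba->a

  | abaaaa => aaaaa => aaa => a
  | abb
  | babba => abba => aba => aa => ε
  | bbbbb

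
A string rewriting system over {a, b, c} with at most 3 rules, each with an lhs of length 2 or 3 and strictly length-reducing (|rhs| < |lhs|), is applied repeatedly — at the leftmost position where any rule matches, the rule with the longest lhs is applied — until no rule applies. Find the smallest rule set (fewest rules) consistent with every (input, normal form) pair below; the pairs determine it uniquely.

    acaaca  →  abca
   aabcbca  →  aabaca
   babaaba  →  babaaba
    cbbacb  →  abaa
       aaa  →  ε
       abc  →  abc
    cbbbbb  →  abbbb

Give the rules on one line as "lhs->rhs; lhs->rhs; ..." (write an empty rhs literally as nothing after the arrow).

  | acaaca => abca
  | aabcbca => aabaca
  | babaaba
  | cbbacb => abacb => abaa

aaa->; caa->b; cb->a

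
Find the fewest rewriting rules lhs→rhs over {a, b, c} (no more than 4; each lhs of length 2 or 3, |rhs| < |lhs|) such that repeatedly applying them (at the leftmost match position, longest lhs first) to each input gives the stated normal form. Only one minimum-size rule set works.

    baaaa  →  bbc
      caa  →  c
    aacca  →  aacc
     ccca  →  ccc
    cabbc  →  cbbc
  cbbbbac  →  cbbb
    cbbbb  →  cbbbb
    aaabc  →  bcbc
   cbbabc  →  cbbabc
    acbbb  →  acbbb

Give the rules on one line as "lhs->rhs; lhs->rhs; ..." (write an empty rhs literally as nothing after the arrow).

  | baaaa => bbca => bbc
  | caa => ca => c
  | aacca => aacc
  | ccca => ccc

aaa->bc; bac->; ca->c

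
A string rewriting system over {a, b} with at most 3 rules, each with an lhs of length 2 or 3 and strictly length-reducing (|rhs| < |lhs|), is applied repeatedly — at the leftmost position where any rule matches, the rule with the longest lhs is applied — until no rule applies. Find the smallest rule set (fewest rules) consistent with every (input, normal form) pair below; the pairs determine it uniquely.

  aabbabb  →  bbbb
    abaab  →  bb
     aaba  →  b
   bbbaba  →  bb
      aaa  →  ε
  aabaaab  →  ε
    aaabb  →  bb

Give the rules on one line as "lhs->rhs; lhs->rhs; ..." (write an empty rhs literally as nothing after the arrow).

  | aabbabb => bbbabb => bbbb
  | abaab => aab => bb
  | aaba => bba => b
  | bbbaba => bbba => bb

aa->b; ab->; ba->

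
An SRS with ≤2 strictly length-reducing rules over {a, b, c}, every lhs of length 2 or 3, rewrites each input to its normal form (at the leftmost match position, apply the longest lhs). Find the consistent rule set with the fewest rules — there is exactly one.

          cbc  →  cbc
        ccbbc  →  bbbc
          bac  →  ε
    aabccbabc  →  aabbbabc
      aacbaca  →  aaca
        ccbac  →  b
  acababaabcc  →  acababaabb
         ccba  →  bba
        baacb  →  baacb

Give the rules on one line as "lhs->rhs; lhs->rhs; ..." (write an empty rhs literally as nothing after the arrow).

  | cbc
  | ccbbc => bbbc
  | bac => ε
  | aabccbabc => aabbbabc

bac->; cc->b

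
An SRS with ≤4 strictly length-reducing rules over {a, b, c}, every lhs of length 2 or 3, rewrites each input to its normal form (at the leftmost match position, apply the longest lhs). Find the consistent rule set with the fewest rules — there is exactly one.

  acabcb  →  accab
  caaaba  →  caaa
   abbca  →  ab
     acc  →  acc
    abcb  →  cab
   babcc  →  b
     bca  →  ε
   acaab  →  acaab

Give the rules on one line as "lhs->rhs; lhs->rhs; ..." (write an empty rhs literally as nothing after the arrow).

abc->ca; ba->; bc->b

  | acabcb => accab
  | caaaba => caaa
  | abbca => abba => ab
  | acc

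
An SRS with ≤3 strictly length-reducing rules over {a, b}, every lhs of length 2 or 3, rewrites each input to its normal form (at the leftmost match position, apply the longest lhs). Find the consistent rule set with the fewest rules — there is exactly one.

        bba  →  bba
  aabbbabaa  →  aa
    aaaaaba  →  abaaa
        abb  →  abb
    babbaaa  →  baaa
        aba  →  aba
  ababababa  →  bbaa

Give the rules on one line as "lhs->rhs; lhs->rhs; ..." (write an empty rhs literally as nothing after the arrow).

  | bba
  | aabbbabaa => babbabaa => babaa => aa
  | aaaaaba => aaabaa => abaaa
  | abb

aab->ba; bab->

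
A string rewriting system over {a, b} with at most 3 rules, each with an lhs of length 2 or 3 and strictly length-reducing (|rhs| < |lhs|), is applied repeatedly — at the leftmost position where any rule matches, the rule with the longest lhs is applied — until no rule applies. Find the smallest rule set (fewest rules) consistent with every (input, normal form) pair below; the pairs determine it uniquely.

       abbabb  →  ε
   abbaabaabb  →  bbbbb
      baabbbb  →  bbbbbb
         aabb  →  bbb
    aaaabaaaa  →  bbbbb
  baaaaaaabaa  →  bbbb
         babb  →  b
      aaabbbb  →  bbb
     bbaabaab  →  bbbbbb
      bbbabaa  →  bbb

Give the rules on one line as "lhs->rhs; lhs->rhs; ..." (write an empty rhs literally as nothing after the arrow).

  | abbabb => abb => ε
  | abbaabaabb => aabaabb => bbaabb => bbbbb
  | baabbbb => bbbbbb
  | aabb => bbb

aa->b; abb->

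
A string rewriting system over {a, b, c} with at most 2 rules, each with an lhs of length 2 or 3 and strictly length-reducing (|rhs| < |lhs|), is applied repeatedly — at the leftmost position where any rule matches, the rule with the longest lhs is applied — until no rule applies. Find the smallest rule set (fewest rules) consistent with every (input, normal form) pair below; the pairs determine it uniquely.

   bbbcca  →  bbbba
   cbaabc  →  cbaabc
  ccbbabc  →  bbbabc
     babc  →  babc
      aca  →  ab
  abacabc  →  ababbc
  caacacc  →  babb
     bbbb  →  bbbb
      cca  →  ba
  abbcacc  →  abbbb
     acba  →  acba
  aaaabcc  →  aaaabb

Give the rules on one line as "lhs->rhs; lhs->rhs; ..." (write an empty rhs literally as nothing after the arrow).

  | bbbcca => bbbba
  | cbaabc
  | ccbbabc => bbbabc
  | babc

ca->b; cc->b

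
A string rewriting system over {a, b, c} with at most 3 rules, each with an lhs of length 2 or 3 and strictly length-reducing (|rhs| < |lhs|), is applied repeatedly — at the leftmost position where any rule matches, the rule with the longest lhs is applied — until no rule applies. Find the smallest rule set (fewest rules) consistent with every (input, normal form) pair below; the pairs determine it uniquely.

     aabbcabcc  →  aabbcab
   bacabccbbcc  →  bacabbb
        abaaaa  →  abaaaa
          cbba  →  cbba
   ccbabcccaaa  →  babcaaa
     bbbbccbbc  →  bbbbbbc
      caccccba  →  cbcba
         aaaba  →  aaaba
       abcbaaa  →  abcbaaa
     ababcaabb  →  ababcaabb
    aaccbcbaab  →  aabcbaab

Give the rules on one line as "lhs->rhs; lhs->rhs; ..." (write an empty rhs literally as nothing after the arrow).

  | aabbcabcc => aabbcab
  | bacabccbbcc => bacabbbcc => bacabbb
  | abaaaa
  | cbba

cac->cb; cc->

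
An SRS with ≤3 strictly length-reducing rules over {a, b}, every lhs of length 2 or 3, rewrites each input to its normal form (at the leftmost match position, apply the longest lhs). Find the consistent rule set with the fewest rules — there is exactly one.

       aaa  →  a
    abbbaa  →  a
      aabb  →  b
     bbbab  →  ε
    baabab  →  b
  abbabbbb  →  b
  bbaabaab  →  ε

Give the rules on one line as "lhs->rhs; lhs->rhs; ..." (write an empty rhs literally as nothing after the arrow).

  | aaa => aa => a
  | abbbaa => bbaa => aaa => aa => a
  | aabb => abb => b
  | bbbab => abab => ab => ε

aa->a; ab->; bb->a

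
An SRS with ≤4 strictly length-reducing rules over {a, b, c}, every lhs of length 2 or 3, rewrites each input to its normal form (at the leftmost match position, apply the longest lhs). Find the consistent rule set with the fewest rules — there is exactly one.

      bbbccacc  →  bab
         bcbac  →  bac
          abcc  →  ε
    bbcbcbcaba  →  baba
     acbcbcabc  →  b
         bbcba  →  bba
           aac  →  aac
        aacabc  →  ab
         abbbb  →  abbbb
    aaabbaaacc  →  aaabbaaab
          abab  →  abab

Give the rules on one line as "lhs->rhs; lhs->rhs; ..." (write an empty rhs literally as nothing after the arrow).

  | bbbccacc => bbcacc => bacc => bab
  | bcbac => bac
  | abcc => ccc => bc => ε
  | bbcbcbcaba => bbcbcaba => bbcaba => baba

abc->cc; bc->; cc->b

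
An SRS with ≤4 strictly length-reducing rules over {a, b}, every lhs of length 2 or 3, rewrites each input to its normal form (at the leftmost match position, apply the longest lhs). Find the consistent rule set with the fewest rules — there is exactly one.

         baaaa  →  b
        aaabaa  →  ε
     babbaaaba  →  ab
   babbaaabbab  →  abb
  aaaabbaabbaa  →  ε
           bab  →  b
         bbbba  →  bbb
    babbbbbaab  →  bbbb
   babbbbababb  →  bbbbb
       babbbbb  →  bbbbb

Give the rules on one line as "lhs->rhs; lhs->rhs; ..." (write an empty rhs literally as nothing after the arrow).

aaa->b; aba->ab; ba->

  | baaaa => aaa => b
  | aaabaa => bbaa => ba => ε
  | babbaaaba => bbaaaba => baaba => aba => ab
  | babbaaabbab => bbaaabbab => baabbab => abbab => abb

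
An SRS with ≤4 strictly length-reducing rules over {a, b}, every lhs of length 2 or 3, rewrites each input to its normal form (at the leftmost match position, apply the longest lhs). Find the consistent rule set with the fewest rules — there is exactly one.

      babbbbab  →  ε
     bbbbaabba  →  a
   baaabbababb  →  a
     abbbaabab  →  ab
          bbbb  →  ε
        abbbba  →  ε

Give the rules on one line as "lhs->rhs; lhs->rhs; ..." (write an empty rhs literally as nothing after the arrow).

aa->; aba->ba; bb->

  | babbbbab => babbab => baab => bb => ε
  | bbbbaabba => bbaabba => aabba => bba => a
  | baaabbababb => babbababb => baababb => bbabb => abb => a
  | abbbaabab => abaabab => baabab => bbab => ab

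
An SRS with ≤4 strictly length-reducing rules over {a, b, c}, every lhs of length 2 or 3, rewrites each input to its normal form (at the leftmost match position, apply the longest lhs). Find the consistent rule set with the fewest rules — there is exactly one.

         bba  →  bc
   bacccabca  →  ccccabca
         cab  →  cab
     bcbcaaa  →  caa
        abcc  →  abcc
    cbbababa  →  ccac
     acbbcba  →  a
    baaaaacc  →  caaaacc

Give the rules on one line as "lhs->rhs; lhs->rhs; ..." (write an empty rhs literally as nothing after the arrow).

  | bba => bc
  | bacccabca => ccccabca
  | cab
  | bcbcaaa => baaa => caa

ba->c; bab->a; bbc->b; cbc->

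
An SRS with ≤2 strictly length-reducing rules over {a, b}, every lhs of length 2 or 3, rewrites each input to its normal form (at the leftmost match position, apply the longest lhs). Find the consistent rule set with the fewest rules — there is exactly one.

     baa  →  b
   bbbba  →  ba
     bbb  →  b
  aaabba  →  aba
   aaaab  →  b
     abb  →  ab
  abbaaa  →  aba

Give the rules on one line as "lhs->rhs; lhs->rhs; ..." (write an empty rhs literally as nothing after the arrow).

aa->; bb->b

  | baa => b
  | bbbba => bbba => bba => ba
  | bbb => bb => b
  | aaabba => abba => aba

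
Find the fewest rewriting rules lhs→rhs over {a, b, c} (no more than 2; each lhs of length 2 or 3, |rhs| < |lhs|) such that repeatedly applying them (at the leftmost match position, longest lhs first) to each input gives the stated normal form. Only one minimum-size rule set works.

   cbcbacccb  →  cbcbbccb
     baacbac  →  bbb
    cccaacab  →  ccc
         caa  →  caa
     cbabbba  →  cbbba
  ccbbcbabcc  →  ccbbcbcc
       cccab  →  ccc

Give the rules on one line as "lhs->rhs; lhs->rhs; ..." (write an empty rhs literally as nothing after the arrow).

ab->; ac->b

  | cbcbacccb => cbcbbccb
  | baacbac => babbac => bbac => bbb
  | cccaacab => cccabab => cccab => ccc
  | caa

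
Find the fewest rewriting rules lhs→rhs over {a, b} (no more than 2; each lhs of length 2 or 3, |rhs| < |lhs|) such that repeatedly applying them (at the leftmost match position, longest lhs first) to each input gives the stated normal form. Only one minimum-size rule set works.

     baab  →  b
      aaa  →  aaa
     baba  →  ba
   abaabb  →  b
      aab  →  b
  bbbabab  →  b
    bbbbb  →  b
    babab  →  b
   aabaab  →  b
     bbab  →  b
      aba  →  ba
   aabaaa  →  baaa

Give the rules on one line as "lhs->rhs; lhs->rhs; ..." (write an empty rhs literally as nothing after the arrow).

  | baab => bab => bb => b
  | aaa
  | baba => bba => ba
  | abaabb => baabb => babb => bbb => bb => b

ab->b; bb->b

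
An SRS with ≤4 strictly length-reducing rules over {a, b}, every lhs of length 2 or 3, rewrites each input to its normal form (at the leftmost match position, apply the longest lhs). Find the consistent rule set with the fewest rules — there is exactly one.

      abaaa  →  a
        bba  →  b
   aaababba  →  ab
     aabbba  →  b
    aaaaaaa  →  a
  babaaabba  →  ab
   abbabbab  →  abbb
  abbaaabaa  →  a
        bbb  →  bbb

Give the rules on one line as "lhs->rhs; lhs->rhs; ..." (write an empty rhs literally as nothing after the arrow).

  | abaaa => aa => a
  | bba => b
  | aaababba => aababba => abba => ab
  | aabbba => bba => b

aa->a; aab->; ba->; baa->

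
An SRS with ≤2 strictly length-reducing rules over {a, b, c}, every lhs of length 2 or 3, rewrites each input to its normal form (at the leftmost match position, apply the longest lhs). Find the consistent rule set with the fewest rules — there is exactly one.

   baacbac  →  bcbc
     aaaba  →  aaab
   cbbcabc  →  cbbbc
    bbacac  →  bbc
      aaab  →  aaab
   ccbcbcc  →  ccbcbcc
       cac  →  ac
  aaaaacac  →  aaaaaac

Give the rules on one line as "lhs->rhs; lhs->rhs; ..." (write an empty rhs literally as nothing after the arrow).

  | baacbac => bacbac => bcbac => bcbc
  | aaaba => aaab
  | cbbcabc => cbbabc => cbbbc
  | bbacac => bbcac => bbac => bbc

ba->b; ca->a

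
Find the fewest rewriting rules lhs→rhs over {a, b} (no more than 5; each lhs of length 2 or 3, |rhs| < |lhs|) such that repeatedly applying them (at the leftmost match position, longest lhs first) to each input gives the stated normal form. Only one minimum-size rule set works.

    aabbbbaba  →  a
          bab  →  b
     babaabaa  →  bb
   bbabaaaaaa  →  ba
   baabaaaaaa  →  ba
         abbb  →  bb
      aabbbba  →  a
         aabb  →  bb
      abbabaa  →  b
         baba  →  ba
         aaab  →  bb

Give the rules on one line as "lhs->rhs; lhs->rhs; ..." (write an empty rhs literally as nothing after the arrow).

  | aabbbbaba => bbbbaba => ababa => aba => a
  | bab => b
  | babaabaa => baabaa => bbaa => bb
  | bbabaaaaaa => bbaaaaaa => bbbaaa => aaaa => ba

aa->; aaa->b; ab->; bbb->a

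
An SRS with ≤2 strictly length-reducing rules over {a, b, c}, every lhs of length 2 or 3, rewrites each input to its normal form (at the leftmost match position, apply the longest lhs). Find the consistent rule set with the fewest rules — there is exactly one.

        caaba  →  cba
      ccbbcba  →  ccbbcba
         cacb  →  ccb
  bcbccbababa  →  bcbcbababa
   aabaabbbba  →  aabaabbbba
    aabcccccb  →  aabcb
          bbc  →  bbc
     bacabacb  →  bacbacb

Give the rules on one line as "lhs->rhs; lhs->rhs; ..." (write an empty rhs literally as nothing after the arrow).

  | caaba => caba => cba
  | ccbbcba
  | cacb => ccb
  | bcbccbababa => bcbcbababa

bcc->bc; ca->c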